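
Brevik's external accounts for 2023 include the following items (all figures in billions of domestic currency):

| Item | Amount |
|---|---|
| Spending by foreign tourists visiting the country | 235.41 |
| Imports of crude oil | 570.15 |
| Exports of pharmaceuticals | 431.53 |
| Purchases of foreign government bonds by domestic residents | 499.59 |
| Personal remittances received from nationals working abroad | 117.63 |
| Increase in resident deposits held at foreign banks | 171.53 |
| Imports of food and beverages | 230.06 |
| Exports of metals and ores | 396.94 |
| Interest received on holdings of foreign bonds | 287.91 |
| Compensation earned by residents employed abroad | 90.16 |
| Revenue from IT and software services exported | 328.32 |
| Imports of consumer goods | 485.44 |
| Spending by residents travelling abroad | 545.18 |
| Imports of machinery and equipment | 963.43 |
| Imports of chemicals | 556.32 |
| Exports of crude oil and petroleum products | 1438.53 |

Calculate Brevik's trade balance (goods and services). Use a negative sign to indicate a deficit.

Goods: -485.44 - 963.43 - 230.06 + 431.53 + 1438.53 + 396.94 - 556.32 - 570.15 = -538.40
Services: -545.18 + 235.41 + 328.32 = 18.55
Trade balance = -538.40 + 18.55 = -519.85
(Excluded from the trade balance — financial account: purchases of foreign government bonds by domestic residents 499.59, increase in resident deposits held at foreign banks 171.53; secondary income: personal remittances received from nationals working abroad 117.63; primary income: interest received on holdings of foreign bonds 287.91, compensation earned by residents employed abroad 90.16.)

-519.85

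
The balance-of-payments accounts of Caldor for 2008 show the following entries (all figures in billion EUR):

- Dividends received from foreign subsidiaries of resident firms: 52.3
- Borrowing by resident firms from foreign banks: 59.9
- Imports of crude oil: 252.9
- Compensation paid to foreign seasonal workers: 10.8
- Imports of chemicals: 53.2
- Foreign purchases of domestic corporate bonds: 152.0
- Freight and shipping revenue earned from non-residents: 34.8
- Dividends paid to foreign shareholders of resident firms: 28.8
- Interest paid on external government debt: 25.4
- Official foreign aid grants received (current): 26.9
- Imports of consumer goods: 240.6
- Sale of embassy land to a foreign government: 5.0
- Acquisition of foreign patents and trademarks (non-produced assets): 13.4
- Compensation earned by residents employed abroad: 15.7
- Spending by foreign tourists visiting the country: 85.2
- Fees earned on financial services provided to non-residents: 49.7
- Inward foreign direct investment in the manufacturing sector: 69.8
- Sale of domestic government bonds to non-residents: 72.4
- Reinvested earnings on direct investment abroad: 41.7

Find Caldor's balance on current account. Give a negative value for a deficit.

-305.4

Goods: -252.9 - 240.6 - 53.2 = -546.7
Services: 85.2 + 49.7 + 34.8 = 169.7
Primary income: -28.8 + 41.7 - 10.8 + 15.7 - 25.4 + 52.3 = 44.7
Secondary income: 26.9
Current account = (-546.7) + 169.7 + 44.7 + 26.9 = -305.4
(Excluded from the current account — financial account: borrowing by resident firms from foreign banks 59.9, foreign purchases of domestic corporate bonds 152.0, inward foreign direct investment in the manufacturing sector 69.8, sale of domestic government bonds to non-residents 72.4; capital account: sale of embassy land to a foreign government 5.0, acquisition of foreign patents and trademarks (non-produced assets) 13.4.)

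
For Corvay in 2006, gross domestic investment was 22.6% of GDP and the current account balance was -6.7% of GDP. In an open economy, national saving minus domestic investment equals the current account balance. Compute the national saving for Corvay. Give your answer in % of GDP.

S = I + CA = 22.6 + (-6.7) = 15.9

15.9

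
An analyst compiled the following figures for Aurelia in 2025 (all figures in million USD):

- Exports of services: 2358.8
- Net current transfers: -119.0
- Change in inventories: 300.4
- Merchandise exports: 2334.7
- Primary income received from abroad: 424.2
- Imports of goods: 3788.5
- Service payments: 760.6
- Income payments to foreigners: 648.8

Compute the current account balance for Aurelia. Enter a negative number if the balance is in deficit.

Goods balance = 2334.7 - 3788.5 = -1453.8
Services balance = 2358.8 - 760.6 = 1598.2
Trade balance (goods + services) = -1453.8 + 1598.2 = 144.4
Net primary income = 424.2 - 648.8 = -224.6
Net secondary income = -119.0
Current account = 144.4 + (-224.6) + (-119.0) = -199.2

-199.2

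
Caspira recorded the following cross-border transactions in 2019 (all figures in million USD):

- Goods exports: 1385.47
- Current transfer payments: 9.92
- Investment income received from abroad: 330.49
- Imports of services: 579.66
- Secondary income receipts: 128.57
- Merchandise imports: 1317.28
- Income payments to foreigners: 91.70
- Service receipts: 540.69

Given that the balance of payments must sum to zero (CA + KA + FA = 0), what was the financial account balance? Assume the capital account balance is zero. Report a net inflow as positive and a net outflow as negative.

-386.66

Goods balance = 1385.47 - 1317.28 = 68.19
Services balance = 540.69 - 579.66 = -38.97
Trade balance (goods + services) = 68.19 + (-38.97) = 29.22
Net primary income = 330.49 - 91.70 = 238.79
Net secondary income = 128.57 - 9.92 = 118.65
Current account = 29.22 + 238.79 + 118.65 = 386.66
Financial account = -(386.66) = -386.66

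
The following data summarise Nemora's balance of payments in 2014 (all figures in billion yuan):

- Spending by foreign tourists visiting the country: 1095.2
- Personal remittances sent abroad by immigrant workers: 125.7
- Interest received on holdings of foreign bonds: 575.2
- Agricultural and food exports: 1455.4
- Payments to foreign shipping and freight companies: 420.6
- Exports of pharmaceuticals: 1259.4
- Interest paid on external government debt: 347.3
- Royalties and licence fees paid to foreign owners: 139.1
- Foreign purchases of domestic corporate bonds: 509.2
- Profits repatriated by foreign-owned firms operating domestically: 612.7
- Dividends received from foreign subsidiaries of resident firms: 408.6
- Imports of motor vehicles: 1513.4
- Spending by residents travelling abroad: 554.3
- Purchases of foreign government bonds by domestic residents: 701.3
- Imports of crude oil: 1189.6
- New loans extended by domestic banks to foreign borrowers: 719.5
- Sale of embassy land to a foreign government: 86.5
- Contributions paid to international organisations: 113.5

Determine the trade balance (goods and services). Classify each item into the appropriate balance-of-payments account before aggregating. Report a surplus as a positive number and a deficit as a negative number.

Goods: 1455.4 - 1513.4 + 1259.4 - 1189.6 = 11.8
Services: 1095.2 - 554.3 - 139.1 - 420.6 = -18.8
Trade balance = 11.8 + (-18.8) = -7.0
(Excluded from the trade balance — secondary income: personal remittances sent abroad by immigrant workers 125.7, contributions paid to international organisations 113.5; primary income: interest received on holdings of foreign bonds 575.2, interest paid on external government debt 347.3, profits repatriated by foreign-owned firms operating domestically 612.7, dividends received from foreign subsidiaries of resident firms 408.6; financial account: foreign purchases of domestic corporate bonds 509.2, purchases of foreign government bonds by domestic residents 701.3, new loans extended by domestic banks to foreign borrowers 719.5; capital account: sale of embassy land to a foreign government 86.5.)

-7.0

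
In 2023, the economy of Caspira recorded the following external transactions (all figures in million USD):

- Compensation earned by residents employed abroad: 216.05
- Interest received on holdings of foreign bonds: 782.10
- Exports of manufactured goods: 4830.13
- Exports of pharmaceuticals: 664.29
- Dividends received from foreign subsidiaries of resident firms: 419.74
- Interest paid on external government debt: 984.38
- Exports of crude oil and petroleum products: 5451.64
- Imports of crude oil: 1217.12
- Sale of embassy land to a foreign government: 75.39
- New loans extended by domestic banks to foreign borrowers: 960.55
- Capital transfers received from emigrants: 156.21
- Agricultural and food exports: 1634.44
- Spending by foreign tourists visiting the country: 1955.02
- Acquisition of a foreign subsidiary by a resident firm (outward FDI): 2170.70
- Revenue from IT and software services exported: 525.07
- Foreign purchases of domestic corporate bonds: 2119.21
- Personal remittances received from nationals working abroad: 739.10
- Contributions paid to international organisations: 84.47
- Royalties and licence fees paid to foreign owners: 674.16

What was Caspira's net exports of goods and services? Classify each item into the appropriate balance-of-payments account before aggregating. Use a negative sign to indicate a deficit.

Goods: 5451.64 + 664.29 + 1634.44 + 4830.13 - 1217.12 = 11363.38
Services: 525.07 + 1955.02 - 674.16 = 1805.93
Trade balance = 11363.38 + 1805.93 = 13169.31
(Excluded from the trade balance — primary income: compensation earned by residents employed abroad 216.05, interest received on holdings of foreign bonds 782.10, dividends received from foreign subsidiaries of resident firms 419.74, interest paid on external government debt 984.38; capital account: sale of embassy land to a foreign government 75.39, capital transfers received from emigrants 156.21; financial account: new loans extended by domestic banks to foreign borrowers 960.55, acquisition of a foreign subsidiary by a resident firm (outward FDI) 2170.70, foreign purchases of domestic corporate bonds 2119.21; secondary income: personal remittances received from nationals working abroad 739.10, contributions paid to international organisations 84.47.)

13169.31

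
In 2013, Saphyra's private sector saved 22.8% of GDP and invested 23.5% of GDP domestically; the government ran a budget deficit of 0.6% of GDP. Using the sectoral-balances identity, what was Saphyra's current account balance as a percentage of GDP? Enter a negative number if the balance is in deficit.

By the sectoral-balances identity, CA = (S_private - I) + (T - G).
Private balance = 22.8 - 23.5 = -0.7
Government balance (T - G) = -0.6
CA = -0.7 + (-0.6) = -1.3

-1.3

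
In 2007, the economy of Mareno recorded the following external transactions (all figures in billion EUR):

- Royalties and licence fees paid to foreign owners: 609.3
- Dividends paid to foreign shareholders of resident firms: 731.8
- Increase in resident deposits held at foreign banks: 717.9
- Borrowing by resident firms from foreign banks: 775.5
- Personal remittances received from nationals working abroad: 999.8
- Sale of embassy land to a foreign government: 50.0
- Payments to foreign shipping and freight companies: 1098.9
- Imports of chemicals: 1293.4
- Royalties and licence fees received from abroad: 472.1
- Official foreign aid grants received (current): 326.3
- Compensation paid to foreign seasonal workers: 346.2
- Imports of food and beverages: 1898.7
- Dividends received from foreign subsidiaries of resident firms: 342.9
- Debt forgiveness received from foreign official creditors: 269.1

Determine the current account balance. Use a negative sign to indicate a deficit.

-3837.2

Goods: -1293.4 - 1898.7 = -3192.1
Services: -1098.9 + 472.1 - 609.3 = -1236.1
Primary income: -731.8 + 342.9 - 346.2 = -735.1
Secondary income: 326.3 + 999.8 = 1326.1
Current account = (-3192.1) + (-1236.1) + (-735.1) + 1326.1 = -3837.2
(Excluded from the current account — financial account: increase in resident deposits held at foreign banks 717.9, borrowing by resident firms from foreign banks 775.5; capital account: sale of embassy land to a foreign government 50.0, debt forgiveness received from foreign official creditors 269.1.)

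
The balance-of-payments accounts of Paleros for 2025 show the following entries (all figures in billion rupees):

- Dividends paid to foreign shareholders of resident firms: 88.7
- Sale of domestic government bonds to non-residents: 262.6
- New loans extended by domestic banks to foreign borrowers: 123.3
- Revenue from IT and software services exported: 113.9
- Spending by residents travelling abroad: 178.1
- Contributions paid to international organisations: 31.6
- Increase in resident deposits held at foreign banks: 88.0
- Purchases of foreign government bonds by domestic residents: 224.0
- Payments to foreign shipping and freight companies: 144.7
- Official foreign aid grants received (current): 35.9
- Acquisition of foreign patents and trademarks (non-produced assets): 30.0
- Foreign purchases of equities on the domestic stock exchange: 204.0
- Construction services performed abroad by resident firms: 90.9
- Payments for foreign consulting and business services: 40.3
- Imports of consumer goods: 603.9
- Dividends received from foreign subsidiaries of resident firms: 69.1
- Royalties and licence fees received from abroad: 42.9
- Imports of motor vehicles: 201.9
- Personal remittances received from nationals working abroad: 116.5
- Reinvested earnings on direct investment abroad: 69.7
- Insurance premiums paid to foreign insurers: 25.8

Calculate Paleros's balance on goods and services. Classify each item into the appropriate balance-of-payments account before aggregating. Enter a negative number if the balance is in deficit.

-947.0

Goods: -603.9 - 201.9 = -805.8
Services: -25.8 - 40.3 + 90.9 + 113.9 + 42.9 - 144.7 - 178.1 = -141.2
Trade balance = -805.8 + (-141.2) = -947.0
(Excluded from the trade balance — primary income: dividends paid to foreign shareholders of resident firms 88.7, dividends received from foreign subsidiaries of resident firms 69.1, reinvested earnings on direct investment abroad 69.7; financial account: sale of domestic government bonds to non-residents 262.6, new loans extended by domestic banks to foreign borrowers 123.3, increase in resident deposits held at foreign banks 88.0, purchases of foreign government bonds by domestic residents 224.0, foreign purchases of equities on the domestic stock exchange 204.0; secondary income: contributions paid to international organisations 31.6, official foreign aid grants received (current) 35.9, personal remittances received from nationals working abroad 116.5; capital account: acquisition of foreign patents and trademarks (non-produced assets) 30.0.)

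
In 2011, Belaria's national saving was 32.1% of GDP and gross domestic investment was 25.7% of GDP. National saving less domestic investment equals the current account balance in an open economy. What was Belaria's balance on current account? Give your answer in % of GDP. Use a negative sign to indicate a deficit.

CA = S - I = 32.1 - 25.7 = 6.4

6.4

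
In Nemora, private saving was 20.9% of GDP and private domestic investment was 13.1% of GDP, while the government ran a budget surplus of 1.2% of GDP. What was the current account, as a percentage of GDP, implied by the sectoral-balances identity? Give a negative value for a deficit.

9.0

By the sectoral-balances identity, CA = (S_private - I) + (T - G).
Private balance = 20.9 - 13.1 = 7.8
Government balance (T - G) = 1.2
CA = 7.8 + 1.2 = 9.0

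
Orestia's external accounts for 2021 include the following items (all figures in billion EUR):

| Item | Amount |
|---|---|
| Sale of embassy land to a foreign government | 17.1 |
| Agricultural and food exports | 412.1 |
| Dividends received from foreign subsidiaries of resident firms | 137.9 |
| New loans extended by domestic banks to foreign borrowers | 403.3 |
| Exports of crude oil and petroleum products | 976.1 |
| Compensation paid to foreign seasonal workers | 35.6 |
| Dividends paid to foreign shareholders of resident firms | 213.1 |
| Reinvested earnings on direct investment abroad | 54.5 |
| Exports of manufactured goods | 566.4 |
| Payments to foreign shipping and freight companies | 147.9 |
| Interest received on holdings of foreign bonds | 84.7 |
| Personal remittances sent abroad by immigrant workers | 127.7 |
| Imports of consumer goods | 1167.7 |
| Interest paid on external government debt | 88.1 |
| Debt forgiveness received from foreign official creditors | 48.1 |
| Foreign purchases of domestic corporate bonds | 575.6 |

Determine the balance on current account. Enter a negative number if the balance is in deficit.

Goods: 412.1 + 976.1 - 1167.7 + 566.4 = 786.9
Services: -147.9
Primary income: -88.1 + 84.7 + 137.9 - 35.6 + 54.5 - 213.1 = -59.7
Secondary income: -127.7
Current account = 786.9 + (-147.9) + (-59.7) + (-127.7) = 451.6
(Excluded from the current account — capital account: sale of embassy land to a foreign government 17.1, debt forgiveness received from foreign official creditors 48.1; financial account: new loans extended by domestic banks to foreign borrowers 403.3, foreign purchases of domestic corporate bonds 575.6.)

451.6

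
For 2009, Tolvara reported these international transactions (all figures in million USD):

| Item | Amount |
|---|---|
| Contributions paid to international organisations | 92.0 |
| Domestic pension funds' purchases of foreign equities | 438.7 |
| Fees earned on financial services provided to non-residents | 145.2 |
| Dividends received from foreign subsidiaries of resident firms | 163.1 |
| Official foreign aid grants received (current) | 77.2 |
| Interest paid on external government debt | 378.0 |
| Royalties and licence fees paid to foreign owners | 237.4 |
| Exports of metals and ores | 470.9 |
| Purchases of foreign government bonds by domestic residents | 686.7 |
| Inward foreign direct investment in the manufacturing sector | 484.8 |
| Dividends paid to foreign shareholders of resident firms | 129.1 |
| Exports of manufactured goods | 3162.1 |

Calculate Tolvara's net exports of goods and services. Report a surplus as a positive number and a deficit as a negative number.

Goods: 470.9 + 3162.1 = 3633.0
Services: -237.4 + 145.2 = -92.2
Trade balance = 3633.0 + (-92.2) = 3540.8
(Excluded from the trade balance — secondary income: contributions paid to international organisations 92.0, official foreign aid grants received (current) 77.2; financial account: domestic pension funds' purchases of foreign equities 438.7, purchases of foreign government bonds by domestic residents 686.7, inward foreign direct investment in the manufacturing sector 484.8; primary income: dividends received from foreign subsidiaries of resident firms 163.1, interest paid on external government debt 378.0, dividends paid to foreign shareholders of resident firms 129.1.)

3540.8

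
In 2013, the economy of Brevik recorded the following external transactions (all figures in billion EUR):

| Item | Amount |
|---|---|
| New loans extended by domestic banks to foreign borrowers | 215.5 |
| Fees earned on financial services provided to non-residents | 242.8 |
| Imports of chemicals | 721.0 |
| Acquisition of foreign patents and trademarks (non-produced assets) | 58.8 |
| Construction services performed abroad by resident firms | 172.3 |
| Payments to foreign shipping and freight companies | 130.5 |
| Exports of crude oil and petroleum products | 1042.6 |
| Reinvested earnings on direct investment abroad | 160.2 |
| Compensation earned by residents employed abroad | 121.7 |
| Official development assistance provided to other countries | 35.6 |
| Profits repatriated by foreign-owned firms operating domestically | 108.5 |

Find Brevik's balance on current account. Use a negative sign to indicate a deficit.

Goods: 1042.6 - 721.0 = 321.6
Services: -130.5 + 242.8 + 172.3 = 284.6
Primary income: 160.2 - 108.5 + 121.7 = 173.4
Secondary income: -35.6
Current account = 321.6 + 284.6 + 173.4 + (-35.6) = 744.0
(Excluded from the current account — financial account: new loans extended by domestic banks to foreign borrowers 215.5; capital account: acquisition of foreign patents and trademarks (non-produced assets) 58.8.)

744.0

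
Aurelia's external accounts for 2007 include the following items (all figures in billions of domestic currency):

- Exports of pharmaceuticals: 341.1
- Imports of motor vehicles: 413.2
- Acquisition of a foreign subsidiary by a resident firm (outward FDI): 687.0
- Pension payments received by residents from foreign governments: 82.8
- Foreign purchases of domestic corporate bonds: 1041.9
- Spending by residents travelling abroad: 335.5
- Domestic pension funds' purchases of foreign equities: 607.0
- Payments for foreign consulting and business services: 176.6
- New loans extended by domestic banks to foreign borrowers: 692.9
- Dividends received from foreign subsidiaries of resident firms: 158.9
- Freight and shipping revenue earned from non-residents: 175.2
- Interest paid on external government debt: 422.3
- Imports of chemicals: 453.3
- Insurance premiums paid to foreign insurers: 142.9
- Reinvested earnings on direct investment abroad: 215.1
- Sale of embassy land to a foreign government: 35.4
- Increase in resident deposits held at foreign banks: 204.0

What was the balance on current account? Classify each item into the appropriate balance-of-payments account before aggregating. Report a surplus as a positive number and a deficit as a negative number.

Goods: -453.3 + 341.1 - 413.2 = -525.4
Services: -176.6 - 335.5 + 175.2 - 142.9 = -479.8
Primary income: -422.3 + 158.9 + 215.1 = -48.3
Secondary income: 82.8
Current account = (-525.4) + (-479.8) + (-48.3) + 82.8 = -970.7
(Excluded from the current account — financial account: acquisition of a foreign subsidiary by a resident firm (outward FDI) 687.0, foreign purchases of domestic corporate bonds 1041.9, domestic pension funds' purchases of foreign equities 607.0, new loans extended by domestic banks to foreign borrowers 692.9, increase in resident deposits held at foreign banks 204.0; capital account: sale of embassy land to a foreign government 35.4.)

-970.7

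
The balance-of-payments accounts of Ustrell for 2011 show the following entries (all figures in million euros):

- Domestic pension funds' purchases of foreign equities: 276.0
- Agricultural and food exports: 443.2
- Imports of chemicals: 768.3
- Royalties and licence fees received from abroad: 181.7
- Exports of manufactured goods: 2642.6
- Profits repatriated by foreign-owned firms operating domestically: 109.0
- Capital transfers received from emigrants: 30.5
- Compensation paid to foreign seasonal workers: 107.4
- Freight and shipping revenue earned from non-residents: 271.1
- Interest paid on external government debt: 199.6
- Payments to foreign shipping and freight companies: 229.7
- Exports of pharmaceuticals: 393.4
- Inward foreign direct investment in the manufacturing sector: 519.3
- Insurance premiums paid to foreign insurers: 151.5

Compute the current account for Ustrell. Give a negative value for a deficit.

2366.5

Goods: 2642.6 + 393.4 + 443.2 - 768.3 = 2710.9
Services: -229.7 + 181.7 - 151.5 + 271.1 = 71.6
Primary income: -107.4 - 199.6 - 109.0 = -416.0
Current account = 2710.9 + 71.6 + (-416.0) = 2366.5
(Excluded from the current account — financial account: domestic pension funds' purchases of foreign equities 276.0, inward foreign direct investment in the manufacturing sector 519.3; capital account: capital transfers received from emigrants 30.5.)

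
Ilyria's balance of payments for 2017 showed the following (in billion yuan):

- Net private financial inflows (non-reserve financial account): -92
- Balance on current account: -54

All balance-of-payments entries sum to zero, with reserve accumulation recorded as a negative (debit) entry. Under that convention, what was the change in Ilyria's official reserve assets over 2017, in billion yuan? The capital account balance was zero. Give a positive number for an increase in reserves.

Official reserve transactions balance = -((-54) + (-92)) = 146
An accumulation of reserves is recorded as a debit (negative entry), so the change in the stock of reserves is the negative of that balance.
Change in official reserves = -(146) = -146

-146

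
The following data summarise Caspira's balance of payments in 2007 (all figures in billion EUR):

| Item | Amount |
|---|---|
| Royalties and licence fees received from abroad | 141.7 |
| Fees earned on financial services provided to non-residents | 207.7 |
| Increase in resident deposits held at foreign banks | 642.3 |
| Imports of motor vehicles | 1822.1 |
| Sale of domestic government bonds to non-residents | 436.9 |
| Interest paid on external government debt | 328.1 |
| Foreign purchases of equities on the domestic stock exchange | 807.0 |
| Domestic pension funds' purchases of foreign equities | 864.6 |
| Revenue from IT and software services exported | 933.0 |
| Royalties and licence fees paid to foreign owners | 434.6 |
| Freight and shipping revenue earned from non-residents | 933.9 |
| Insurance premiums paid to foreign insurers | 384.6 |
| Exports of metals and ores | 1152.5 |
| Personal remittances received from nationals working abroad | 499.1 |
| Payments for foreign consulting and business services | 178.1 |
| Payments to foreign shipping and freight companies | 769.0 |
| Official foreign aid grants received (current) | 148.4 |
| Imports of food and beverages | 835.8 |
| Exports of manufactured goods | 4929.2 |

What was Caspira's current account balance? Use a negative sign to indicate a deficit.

4193.2

Goods: -1822.1 + 4929.2 - 835.8 + 1152.5 = 3423.8
Services: -178.1 + 933.0 + 207.7 - 384.6 + 141.7 - 769.0 + 933.9 - 434.6 = 450.0
Primary income: -328.1
Secondary income: 499.1 + 148.4 = 647.5
Current account = 3423.8 + 450.0 + (-328.1) + 647.5 = 4193.2
(Excluded from the current account — financial account: increase in resident deposits held at foreign banks 642.3, sale of domestic government bonds to non-residents 436.9, foreign purchases of equities on the domestic stock exchange 807.0, domestic pension funds' purchases of foreign equities 864.6.)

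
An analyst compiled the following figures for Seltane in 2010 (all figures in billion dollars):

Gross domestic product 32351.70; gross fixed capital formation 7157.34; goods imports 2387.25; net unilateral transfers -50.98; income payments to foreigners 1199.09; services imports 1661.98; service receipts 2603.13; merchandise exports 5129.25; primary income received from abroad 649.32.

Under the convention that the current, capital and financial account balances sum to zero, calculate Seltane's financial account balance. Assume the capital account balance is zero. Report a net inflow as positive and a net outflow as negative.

Goods balance = 5129.25 - 2387.25 = 2742.00
Services balance = 2603.13 - 1661.98 = 941.15
Trade balance (goods + services) = 2742.00 + 941.15 = 3683.15
Net primary income = 649.32 - 1199.09 = -549.77
Net secondary income = -50.98
Current account = 3683.15 + (-549.77) + (-50.98) = 3082.40
Financial account = -(3082.40) = -3082.40

-3082.40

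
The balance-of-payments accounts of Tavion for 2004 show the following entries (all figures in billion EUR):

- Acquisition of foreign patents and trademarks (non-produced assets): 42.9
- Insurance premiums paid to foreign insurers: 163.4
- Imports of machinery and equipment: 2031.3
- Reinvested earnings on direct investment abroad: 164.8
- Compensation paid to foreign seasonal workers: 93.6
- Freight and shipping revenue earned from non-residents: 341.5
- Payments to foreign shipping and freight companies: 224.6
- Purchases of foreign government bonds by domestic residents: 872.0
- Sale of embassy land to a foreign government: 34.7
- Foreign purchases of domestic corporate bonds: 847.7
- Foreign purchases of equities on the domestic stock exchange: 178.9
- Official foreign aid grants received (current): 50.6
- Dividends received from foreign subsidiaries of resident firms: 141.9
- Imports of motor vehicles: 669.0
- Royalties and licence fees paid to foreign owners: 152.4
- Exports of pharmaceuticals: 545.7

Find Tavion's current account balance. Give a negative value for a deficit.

-2089.8

Goods: -2031.3 - 669.0 + 545.7 = -2154.6
Services: -163.4 - 152.4 + 341.5 - 224.6 = -198.9
Primary income: 141.9 - 93.6 + 164.8 = 213.1
Secondary income: 50.6
Current account = (-2154.6) + (-198.9) + 213.1 + 50.6 = -2089.8
(Excluded from the current account — capital account: acquisition of foreign patents and trademarks (non-produced assets) 42.9, sale of embassy land to a foreign government 34.7; financial account: purchases of foreign government bonds by domestic residents 872.0, foreign purchases of domestic corporate bonds 847.7, foreign purchases of equities on the domestic stock exchange 178.9.)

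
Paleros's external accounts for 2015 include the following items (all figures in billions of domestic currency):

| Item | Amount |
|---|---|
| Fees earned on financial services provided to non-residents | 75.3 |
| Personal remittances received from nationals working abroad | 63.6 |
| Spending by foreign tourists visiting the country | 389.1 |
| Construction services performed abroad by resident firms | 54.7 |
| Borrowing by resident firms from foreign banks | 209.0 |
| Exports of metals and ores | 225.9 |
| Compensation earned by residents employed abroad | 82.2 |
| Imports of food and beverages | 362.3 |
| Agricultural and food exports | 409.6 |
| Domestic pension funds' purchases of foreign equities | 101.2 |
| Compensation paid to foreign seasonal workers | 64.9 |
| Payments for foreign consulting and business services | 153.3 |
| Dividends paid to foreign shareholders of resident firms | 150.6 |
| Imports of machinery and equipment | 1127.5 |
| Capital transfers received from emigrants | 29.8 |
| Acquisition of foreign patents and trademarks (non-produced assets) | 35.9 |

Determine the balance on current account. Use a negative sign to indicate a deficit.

-558.2

Goods: 409.6 - 1127.5 + 225.9 - 362.3 = -854.3
Services: 389.1 + 54.7 + 75.3 - 153.3 = 365.8
Primary income: -150.6 - 64.9 + 82.2 = -133.3
Secondary income: 63.6
Current account = (-854.3) + 365.8 + (-133.3) + 63.6 = -558.2
(Excluded from the current account — financial account: borrowing by resident firms from foreign banks 209.0, domestic pension funds' purchases of foreign equities 101.2; capital account: capital transfers received from emigrants 29.8, acquisition of foreign patents and trademarks (non-produced assets) 35.9.)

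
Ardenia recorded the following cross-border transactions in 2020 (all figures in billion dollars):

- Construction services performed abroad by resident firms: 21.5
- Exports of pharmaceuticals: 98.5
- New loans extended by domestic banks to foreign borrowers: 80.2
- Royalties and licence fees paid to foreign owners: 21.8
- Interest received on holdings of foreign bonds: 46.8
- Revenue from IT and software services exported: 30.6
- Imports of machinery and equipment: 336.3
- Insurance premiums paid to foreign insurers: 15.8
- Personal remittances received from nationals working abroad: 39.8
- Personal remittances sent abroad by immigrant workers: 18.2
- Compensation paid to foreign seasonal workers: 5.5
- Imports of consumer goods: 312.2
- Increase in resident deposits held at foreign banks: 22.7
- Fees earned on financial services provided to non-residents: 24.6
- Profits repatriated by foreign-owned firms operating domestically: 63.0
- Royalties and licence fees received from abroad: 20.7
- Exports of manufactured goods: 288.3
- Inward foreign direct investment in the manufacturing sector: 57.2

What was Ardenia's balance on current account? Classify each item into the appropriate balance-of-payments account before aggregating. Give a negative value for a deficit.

-202.0

Goods: 98.5 + 288.3 - 336.3 - 312.2 = -261.7
Services: 20.7 - 21.8 + 21.5 + 30.6 + 24.6 - 15.8 = 59.8
Primary income: -63.0 - 5.5 + 46.8 = -21.7
Secondary income: 39.8 - 18.2 = 21.6
Current account = (-261.7) + 59.8 + (-21.7) + 21.6 = -202.0
(Excluded from the current account — financial account: new loans extended by domestic banks to foreign borrowers 80.2, increase in resident deposits held at foreign banks 22.7, inward foreign direct investment in the manufacturing sector 57.2.)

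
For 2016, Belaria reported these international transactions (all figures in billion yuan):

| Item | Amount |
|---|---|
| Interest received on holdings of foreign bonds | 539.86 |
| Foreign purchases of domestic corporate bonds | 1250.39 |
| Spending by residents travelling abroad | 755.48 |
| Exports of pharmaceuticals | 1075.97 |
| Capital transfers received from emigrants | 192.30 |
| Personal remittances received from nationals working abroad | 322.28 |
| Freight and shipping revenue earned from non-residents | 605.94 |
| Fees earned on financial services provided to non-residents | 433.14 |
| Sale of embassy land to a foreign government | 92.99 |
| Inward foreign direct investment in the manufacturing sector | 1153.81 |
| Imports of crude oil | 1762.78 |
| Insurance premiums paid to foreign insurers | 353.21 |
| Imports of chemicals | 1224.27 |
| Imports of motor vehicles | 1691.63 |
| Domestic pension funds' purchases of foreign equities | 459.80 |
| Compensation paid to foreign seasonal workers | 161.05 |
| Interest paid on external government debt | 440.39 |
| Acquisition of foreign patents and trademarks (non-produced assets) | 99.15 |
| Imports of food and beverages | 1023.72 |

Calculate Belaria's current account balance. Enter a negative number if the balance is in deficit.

Goods: -1023.72 - 1762.78 - 1691.63 + 1075.97 - 1224.27 = -4626.43
Services: 605.94 - 353.21 + 433.14 - 755.48 = -69.61
Primary income: 539.86 - 161.05 - 440.39 = -61.58
Secondary income: 322.28
Current account = (-4626.43) + (-69.61) + (-61.58) + 322.28 = -4435.34
(Excluded from the current account — financial account: foreign purchases of domestic corporate bonds 1250.39, inward foreign direct investment in the manufacturing sector 1153.81, domestic pension funds' purchases of foreign equities 459.80; capital account: capital transfers received from emigrants 192.30, sale of embassy land to a foreign government 92.99, acquisition of foreign patents and trademarks (non-produced assets) 99.15.)

-4435.34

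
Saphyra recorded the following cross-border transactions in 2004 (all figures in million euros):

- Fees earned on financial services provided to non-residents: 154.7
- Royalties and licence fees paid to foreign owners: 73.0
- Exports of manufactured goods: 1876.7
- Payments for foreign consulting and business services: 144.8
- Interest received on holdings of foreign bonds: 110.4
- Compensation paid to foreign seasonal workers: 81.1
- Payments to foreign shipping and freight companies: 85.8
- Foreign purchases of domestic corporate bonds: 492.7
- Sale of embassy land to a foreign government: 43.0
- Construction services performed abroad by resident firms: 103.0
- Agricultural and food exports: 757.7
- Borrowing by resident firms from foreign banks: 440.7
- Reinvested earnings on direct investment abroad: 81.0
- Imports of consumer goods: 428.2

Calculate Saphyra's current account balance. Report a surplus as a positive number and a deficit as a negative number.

2270.6

Goods: 1876.7 + 757.7 - 428.2 = 2206.2
Services: -144.8 + 154.7 - 73.0 + 103.0 - 85.8 = -45.9
Primary income: 81.0 + 110.4 - 81.1 = 110.3
Current account = 2206.2 + (-45.9) + 110.3 = 2270.6
(Excluded from the current account — financial account: foreign purchases of domestic corporate bonds 492.7, borrowing by resident firms from foreign banks 440.7; capital account: sale of embassy land to a foreign government 43.0.)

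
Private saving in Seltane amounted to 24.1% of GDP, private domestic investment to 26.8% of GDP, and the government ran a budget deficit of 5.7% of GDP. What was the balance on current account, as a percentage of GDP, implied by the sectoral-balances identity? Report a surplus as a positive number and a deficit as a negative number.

-8.4

By the sectoral-balances identity, CA = (S_private - I) + (T - G).
Private balance = 24.1 - 26.8 = -2.7
Government balance (T - G) = -5.7
CA = -2.7 + (-5.7) = -8.4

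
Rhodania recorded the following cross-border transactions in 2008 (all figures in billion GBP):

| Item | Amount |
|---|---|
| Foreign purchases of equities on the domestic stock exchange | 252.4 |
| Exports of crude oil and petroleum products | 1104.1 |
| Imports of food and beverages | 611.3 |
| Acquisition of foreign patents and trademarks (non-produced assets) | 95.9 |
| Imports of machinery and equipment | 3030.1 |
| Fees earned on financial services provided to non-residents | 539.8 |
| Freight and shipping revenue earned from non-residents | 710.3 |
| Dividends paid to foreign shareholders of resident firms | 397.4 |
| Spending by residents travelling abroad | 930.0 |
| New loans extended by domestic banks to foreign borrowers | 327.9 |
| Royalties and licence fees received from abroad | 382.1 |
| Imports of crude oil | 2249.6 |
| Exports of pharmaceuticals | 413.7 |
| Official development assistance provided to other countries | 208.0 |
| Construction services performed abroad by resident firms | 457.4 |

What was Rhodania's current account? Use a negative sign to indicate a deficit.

-3819.0

Goods: -2249.6 + 1104.1 + 413.7 - 3030.1 - 611.3 = -4373.2
Services: 710.3 - 930.0 + 539.8 + 457.4 + 382.1 = 1159.6
Primary income: -397.4
Secondary income: -208.0
Current account = (-4373.2) + 1159.6 + (-397.4) + (-208.0) = -3819.0
(Excluded from the current account — financial account: foreign purchases of equities on the domestic stock exchange 252.4, new loans extended by domestic banks to foreign borrowers 327.9; capital account: acquisition of foreign patents and trademarks (non-produced assets) 95.9.)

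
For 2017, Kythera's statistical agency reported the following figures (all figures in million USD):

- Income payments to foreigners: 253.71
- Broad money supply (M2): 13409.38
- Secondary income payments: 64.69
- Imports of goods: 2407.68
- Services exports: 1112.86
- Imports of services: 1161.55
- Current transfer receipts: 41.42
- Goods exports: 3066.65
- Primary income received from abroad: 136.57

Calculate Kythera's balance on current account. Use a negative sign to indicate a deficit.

Goods balance = 3066.65 - 2407.68 = 658.97
Services balance = 1112.86 - 1161.55 = -48.69
Trade balance (goods + services) = 658.97 + (-48.69) = 610.28
Net primary income = 136.57 - 253.71 = -117.14
Net secondary income = 41.42 - 64.69 = -23.27
Current account = 610.28 + (-117.14) + (-23.27) = 469.87

469.87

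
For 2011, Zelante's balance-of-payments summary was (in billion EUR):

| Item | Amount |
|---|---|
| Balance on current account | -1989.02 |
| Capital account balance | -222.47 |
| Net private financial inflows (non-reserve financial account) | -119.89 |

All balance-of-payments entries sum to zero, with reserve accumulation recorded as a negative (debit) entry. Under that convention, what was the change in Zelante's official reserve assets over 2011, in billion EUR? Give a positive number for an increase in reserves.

-2331.38

Official reserve transactions balance = -((-1989.02) + (-222.47) + (-119.89)) = 2331.38
An accumulation of reserves is recorded as a debit (negative entry), so the change in the stock of reserves is the negative of that balance.
Change in official reserves = -(2331.38) = -2331.38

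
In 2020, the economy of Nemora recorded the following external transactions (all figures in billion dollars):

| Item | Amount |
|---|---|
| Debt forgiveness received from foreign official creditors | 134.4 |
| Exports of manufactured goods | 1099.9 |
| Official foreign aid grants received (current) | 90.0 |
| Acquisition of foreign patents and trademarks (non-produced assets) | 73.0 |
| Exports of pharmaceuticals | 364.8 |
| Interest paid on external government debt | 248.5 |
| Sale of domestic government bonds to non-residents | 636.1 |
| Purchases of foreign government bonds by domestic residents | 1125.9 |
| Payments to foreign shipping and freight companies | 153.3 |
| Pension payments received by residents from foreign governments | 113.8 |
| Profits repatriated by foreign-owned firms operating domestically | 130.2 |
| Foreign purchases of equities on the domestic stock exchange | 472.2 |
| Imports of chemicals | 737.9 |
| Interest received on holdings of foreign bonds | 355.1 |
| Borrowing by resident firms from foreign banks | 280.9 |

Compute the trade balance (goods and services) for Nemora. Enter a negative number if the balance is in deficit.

573.5

Goods: 1099.9 + 364.8 - 737.9 = 726.8
Services: -153.3
Trade balance = 726.8 + (-153.3) = 573.5
(Excluded from the trade balance — capital account: debt forgiveness received from foreign official creditors 134.4, acquisition of foreign patents and trademarks (non-produced assets) 73.0; secondary income: official foreign aid grants received (current) 90.0, pension payments received by residents from foreign governments 113.8; primary income: interest paid on external government debt 248.5, profits repatriated by foreign-owned firms operating domestically 130.2, interest received on holdings of foreign bonds 355.1; financial account: sale of domestic government bonds to non-residents 636.1, purchases of foreign government bonds by domestic residents 1125.9, foreign purchases of equities on the domestic stock exchange 472.2, borrowing by resident firms from foreign banks 280.9.)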